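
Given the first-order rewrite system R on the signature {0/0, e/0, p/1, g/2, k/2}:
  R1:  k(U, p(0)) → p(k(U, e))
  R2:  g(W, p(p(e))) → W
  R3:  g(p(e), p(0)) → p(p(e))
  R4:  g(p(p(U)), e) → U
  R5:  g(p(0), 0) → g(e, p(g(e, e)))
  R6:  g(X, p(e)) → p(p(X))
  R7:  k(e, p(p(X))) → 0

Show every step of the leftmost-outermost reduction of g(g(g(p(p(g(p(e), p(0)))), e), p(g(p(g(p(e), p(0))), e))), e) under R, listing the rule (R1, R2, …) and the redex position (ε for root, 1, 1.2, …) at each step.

e

1. g(g(g(p(p(g(p(e), p(0)))), e), p(g(p(g(p(e), p(0))), e))), e)  →  g(g(g(p(e), p(0)), p(g(p(g(p(e), p(0))), e))), e)   [R4 at 1.1]
2. g(g(g(p(e), p(0)), p(g(p(g(p(e), p(0))), e))), e)  →  g(g(p(p(e)), p(g(p(g(p(e), p(0))), e))), e)   [R3 at 1.1]
3. g(g(p(p(e)), p(g(p(g(p(e), p(0))), e))), e)  →  g(g(p(p(e)), p(g(p(p(p(e))), e))), e)   [R3 at 1.2.1.1.1]
4. g(g(p(p(e)), p(g(p(p(p(e))), e))), e)  →  g(g(p(p(e)), p(p(e))), e)   [R4 at 1.2.1]
5. g(g(p(p(e)), p(p(e))), e)  →  g(p(p(e)), e)   [R2 at 1]
6. g(p(p(e)), e)  →  e   [R4 at ε]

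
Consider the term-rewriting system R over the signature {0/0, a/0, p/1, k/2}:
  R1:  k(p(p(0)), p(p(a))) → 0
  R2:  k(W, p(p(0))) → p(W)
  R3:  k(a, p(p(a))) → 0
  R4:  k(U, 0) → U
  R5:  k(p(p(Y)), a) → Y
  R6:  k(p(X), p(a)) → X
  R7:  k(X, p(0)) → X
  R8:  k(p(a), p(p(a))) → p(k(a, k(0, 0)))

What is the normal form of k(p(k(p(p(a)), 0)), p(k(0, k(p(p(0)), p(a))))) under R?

p(p(p(a)))

1. k(p(k(p(p(a)), 0)), p(k(0, k(p(p(0)), p(a)))))  →  k(p(p(p(a))), p(k(0, k(p(p(0)), p(a)))))   [R4 at 1.1]
2. k(p(p(p(a))), p(k(0, k(p(p(0)), p(a)))))  →  k(p(p(p(a))), p(k(0, p(0))))   [R6 at 2.1.2]
3. k(p(p(p(a))), p(k(0, p(0))))  →  k(p(p(p(a))), p(0))   [R7 at 2.1]
4. k(p(p(p(a))), p(0))  →  p(p(p(a)))   [R7 at ε]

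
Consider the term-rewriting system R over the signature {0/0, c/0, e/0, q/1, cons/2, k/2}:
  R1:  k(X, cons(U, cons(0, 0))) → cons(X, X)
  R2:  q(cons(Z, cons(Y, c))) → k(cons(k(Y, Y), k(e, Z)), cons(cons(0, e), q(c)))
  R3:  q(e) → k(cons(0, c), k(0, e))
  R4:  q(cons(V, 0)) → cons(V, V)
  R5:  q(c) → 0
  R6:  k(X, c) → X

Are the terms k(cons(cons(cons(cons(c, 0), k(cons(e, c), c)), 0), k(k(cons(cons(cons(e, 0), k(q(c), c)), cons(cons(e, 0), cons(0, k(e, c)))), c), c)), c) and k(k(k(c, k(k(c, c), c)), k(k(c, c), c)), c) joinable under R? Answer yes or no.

Reduce t₁ = k(cons(cons(cons(cons(c, 0), k(cons(e, c), c)), 0), k(k(cons(cons(cons(e, 0), k(q(c), c)), cons(cons(e, 0), cons(0, k(e, c)))), c), c)), c):
1. k(cons(cons(cons(cons(c, 0), k(cons(e, c), c)), 0), k(k(cons(cons(cons(e, 0), k(q(c), c)), cons(cons(e, 0), cons(0, k(e, c)))), c), c)), c)  →  cons(cons(cons(cons(c, 0), k(cons(e, c), c)), 0), k(k(cons(cons(cons(e, 0), k(q(c), c)), cons(cons(e, 0), cons(0, k(e, c)))), c), c))   [R6 at ε]
2. cons(cons(cons(cons(c, 0), k(cons(e, c), c)), 0), k(k(cons(cons(cons(e, 0), k(q(c), c)), cons(cons(e, 0), cons(0, k(e, c)))), c), c))  →  cons(cons(cons(cons(c, 0), cons(e, c)), 0), k(k(cons(cons(cons(e, 0), k(q(c), c)), cons(cons(e, 0), cons(0, k(e, c)))), c), c))   [R6 at 1.1.2]
3. cons(cons(cons(cons(c, 0), cons(e, c)), 0), k(k(cons(cons(cons(e, 0), k(q(c), c)), cons(cons(e, 0), cons(0, k(e, c)))), c), c))  →  cons(cons(cons(cons(c, 0), cons(e, c)), 0), k(cons(cons(cons(e, 0), k(q(c), c)), cons(cons(e, 0), cons(0, k(e, c)))), c))   [R6 at 2]
4. cons(cons(cons(cons(c, 0), cons(e, c)), 0), k(cons(cons(cons(e, 0), k(q(c), c)), cons(cons(e, 0), cons(0, k(e, c)))), c))  →  cons(cons(cons(cons(c, 0), cons(e, c)), 0), cons(cons(cons(e, 0), k(q(c), c)), cons(cons(e, 0), cons(0, k(e, c)))))   [R6 at 2]
5. cons(cons(cons(cons(c, 0), cons(e, c)), 0), cons(cons(cons(e, 0), k(q(c), c)), cons(cons(e, 0), cons(0, k(e, c)))))  →  cons(cons(cons(cons(c, 0), cons(e, c)), 0), cons(cons(cons(e, 0), q(c)), cons(cons(e, 0), cons(0, k(e, c)))))   [R6 at 2.1.2]
6. cons(cons(cons(cons(c, 0), cons(e, c)), 0), cons(cons(cons(e, 0), q(c)), cons(cons(e, 0), cons(0, k(e, c)))))  →  cons(cons(cons(cons(c, 0), cons(e, c)), 0), cons(cons(cons(e, 0), 0), cons(cons(e, 0), cons(0, k(e, c)))))   [R5 at 2.1.2]
7. cons(cons(cons(cons(c, 0), cons(e, c)), 0), cons(cons(cons(e, 0), 0), cons(cons(e, 0), cons(0, k(e, c)))))  →  cons(cons(cons(cons(c, 0), cons(e, c)), 0), cons(cons(cons(e, 0), 0), cons(cons(e, 0), cons(0, e))))   [R6 at 2.2.2.2]

Reduce t₂ = k(k(k(c, k(k(c, c), c)), k(k(c, c), c)), c):
1. k(k(k(c, k(k(c, c), c)), k(k(c, c), c)), c)  →  k(k(c, k(k(c, c), c)), k(k(c, c), c))   [R6 at ε]
2. k(k(c, k(k(c, c), c)), k(k(c, c), c))  →  k(k(c, k(c, c)), k(k(c, c), c))   [R6 at 1.2]
3. k(k(c, k(c, c)), k(k(c, c), c))  →  k(k(c, c), k(k(c, c), c))   [R6 at 1.2]
4. k(k(c, c), k(k(c, c), c))  →  k(c, k(k(c, c), c))   [R6 at 1]
5. k(c, k(k(c, c), c))  →  k(c, k(c, c))   [R6 at 2]
6. k(c, k(c, c))  →  k(c, c)   [R6 at 2]
7. k(c, c)  →  c   [R6 at ε]

no — NF(t₁) = cons(cons(cons(cons(c, 0), cons(e, c)), 0), cons(cons(cons(e, 0), 0), cons(cons(e, 0), cons(0, e)))), NF(t₂) = c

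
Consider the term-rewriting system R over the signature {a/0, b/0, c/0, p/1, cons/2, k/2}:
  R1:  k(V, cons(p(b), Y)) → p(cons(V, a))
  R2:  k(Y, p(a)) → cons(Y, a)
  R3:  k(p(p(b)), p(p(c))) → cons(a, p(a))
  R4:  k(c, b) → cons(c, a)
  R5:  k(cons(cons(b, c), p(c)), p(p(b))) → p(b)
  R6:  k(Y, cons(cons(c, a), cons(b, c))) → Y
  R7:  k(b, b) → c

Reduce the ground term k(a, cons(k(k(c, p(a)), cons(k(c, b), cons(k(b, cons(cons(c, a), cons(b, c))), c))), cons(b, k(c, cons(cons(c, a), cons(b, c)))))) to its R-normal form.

1. k(a, cons(k(k(c, p(a)), cons(k(c, b), cons(k(b, cons(cons(c, a), cons(b, c))), c))), cons(b, k(c, cons(cons(c, a), cons(b, c))))))  →  k(a, cons(k(cons(c, a), cons(k(c, b), cons(k(b, cons(cons(c, a), cons(b, c))), c))), cons(b, k(c, cons(cons(c, a), cons(b, c))))))   [R2 at 2.1.1]
2. k(a, cons(k(cons(c, a), cons(k(c, b), cons(k(b, cons(cons(c, a), cons(b, c))), c))), cons(b, k(c, cons(cons(c, a), cons(b, c))))))  →  k(a, cons(k(cons(c, a), cons(cons(c, a), cons(k(b, cons(cons(c, a), cons(b, c))), c))), cons(b, k(c, cons(cons(c, a), cons(b, c))))))   [R4 at 2.1.2.1]
3. k(a, cons(k(cons(c, a), cons(cons(c, a), cons(k(b, cons(cons(c, a), cons(b, c))), c))), cons(b, k(c, cons(cons(c, a), cons(b, c))))))  →  k(a, cons(k(cons(c, a), cons(cons(c, a), cons(b, c))), cons(b, k(c, cons(cons(c, a), cons(b, c))))))   [R6 at 2.1.2.2.1]
4. k(a, cons(k(cons(c, a), cons(cons(c, a), cons(b, c))), cons(b, k(c, cons(cons(c, a), cons(b, c))))))  →  k(a, cons(cons(c, a), cons(b, k(c, cons(cons(c, a), cons(b, c))))))   [R6 at 2.1]
5. k(a, cons(cons(c, a), cons(b, k(c, cons(cons(c, a), cons(b, c))))))  →  k(a, cons(cons(c, a), cons(b, c)))   [R6 at 2.2.2]
6. k(a, cons(cons(c, a), cons(b, c)))  →  a   [R6 at ε]

a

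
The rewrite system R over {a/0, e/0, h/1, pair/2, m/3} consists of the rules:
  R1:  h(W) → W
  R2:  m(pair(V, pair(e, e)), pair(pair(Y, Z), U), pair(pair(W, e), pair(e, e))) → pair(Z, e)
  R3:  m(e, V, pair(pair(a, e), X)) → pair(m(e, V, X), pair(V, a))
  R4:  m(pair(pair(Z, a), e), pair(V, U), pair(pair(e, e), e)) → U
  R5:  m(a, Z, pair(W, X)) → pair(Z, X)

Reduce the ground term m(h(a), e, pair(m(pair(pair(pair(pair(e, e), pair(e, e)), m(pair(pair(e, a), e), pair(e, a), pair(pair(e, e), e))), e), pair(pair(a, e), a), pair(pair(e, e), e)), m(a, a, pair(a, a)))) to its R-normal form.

pair(e, pair(a, a))

1. m(h(a), e, pair(m(pair(pair(pair(pair(e, e), pair(e, e)), m(pair(pair(e, a), e), pair(e, a), pair(pair(e, e), e))), e), pair(pair(a, e), a), pair(pair(e, e), e)), m(a, a, pair(a, a))))  →  m(a, e, pair(m(pair(pair(pair(pair(e, e), pair(e, e)), m(pair(pair(e, a), e), pair(e, a), pair(pair(e, e), e))), e), pair(pair(a, e), a), pair(pair(e, e), e)), m(a, a, pair(a, a))))   [R1 at 1]
2. m(a, e, pair(m(pair(pair(pair(pair(e, e), pair(e, e)), m(pair(pair(e, a), e), pair(e, a), pair(pair(e, e), e))), e), pair(pair(a, e), a), pair(pair(e, e), e)), m(a, a, pair(a, a))))  →  pair(e, m(a, a, pair(a, a)))   [R5 at ε]
3. pair(e, m(a, a, pair(a, a)))  →  pair(e, pair(a, a))   [R5 at 2]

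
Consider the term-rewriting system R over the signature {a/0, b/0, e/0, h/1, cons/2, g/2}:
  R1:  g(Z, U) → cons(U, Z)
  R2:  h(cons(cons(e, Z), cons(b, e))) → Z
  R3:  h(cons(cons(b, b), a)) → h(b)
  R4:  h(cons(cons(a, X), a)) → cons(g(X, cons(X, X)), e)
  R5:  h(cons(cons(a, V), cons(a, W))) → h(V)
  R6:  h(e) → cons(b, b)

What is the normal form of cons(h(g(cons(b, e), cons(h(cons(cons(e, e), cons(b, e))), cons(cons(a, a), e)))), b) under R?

1. cons(h(g(cons(b, e), cons(h(cons(cons(e, e), cons(b, e))), cons(cons(a, a), e)))), b)  →  cons(h(cons(cons(h(cons(cons(e, e), cons(b, e))), cons(cons(a, a), e)), cons(b, e))), b)   [R1 at 1.1]
2. cons(h(cons(cons(h(cons(cons(e, e), cons(b, e))), cons(cons(a, a), e)), cons(b, e))), b)  →  cons(h(cons(cons(e, cons(cons(a, a), e)), cons(b, e))), b)   [R2 at 1.1.1.1]
3. cons(h(cons(cons(e, cons(cons(a, a), e)), cons(b, e))), b)  →  cons(cons(cons(a, a), e), b)   [R2 at 1]

cons(cons(cons(a, a), e), b)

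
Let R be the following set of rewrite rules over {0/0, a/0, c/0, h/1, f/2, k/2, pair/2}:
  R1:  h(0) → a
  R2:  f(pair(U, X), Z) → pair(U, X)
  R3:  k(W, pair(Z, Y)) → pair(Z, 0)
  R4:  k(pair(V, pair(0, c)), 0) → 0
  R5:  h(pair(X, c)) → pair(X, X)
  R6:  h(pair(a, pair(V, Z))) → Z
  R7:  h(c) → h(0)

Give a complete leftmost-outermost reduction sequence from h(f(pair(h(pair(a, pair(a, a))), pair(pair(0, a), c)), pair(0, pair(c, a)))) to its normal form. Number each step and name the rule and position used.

c

1. h(f(pair(h(pair(a, pair(a, a))), pair(pair(0, a), c)), pair(0, pair(c, a))))  →  h(pair(h(pair(a, pair(a, a))), pair(pair(0, a), c)))   [R2 at 1]
2. h(pair(h(pair(a, pair(a, a))), pair(pair(0, a), c)))  →  h(pair(a, pair(pair(0, a), c)))   [R6 at 1.1]
3. h(pair(a, pair(pair(0, a), c)))  →  c   [R6 at ε]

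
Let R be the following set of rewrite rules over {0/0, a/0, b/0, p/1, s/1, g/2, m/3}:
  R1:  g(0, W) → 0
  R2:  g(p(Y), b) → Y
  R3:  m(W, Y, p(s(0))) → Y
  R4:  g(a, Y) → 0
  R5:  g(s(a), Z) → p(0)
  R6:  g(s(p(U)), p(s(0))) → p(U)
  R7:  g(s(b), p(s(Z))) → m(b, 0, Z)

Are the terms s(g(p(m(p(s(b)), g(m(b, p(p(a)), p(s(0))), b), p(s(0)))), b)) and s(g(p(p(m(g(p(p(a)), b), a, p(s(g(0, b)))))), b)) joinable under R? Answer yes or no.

yes — NF(t₁) = s(p(a)), NF(t₂) = s(p(a))

Reduce t₁ = s(g(p(m(p(s(b)), g(m(b, p(p(a)), p(s(0))), b), p(s(0)))), b)):
1. s(g(p(m(p(s(b)), g(m(b, p(p(a)), p(s(0))), b), p(s(0)))), b))  →  s(m(p(s(b)), g(m(b, p(p(a)), p(s(0))), b), p(s(0))))   [R2 at 1]
2. s(m(p(s(b)), g(m(b, p(p(a)), p(s(0))), b), p(s(0))))  →  s(g(m(b, p(p(a)), p(s(0))), b))   [R3 at 1]
3. s(g(m(b, p(p(a)), p(s(0))), b))  →  s(g(p(p(a)), b))   [R3 at 1.1]
4. s(g(p(p(a)), b))  →  s(p(a))   [R2 at 1]

Reduce t₂ = s(g(p(p(m(g(p(p(a)), b), a, p(s(g(0, b)))))), b)):
1. s(g(p(p(m(g(p(p(a)), b), a, p(s(g(0, b)))))), b))  →  s(p(m(g(p(p(a)), b), a, p(s(g(0, b))))))   [R2 at 1]
2. s(p(m(g(p(p(a)), b), a, p(s(g(0, b))))))  →  s(p(m(p(a), a, p(s(g(0, b))))))   [R2 at 1.1.1]
3. s(p(m(p(a), a, p(s(g(0, b))))))  →  s(p(m(p(a), a, p(s(0)))))   [R1 at 1.1.3.1.1]
4. s(p(m(p(a), a, p(s(0)))))  →  s(p(a))   [R3 at 1.1]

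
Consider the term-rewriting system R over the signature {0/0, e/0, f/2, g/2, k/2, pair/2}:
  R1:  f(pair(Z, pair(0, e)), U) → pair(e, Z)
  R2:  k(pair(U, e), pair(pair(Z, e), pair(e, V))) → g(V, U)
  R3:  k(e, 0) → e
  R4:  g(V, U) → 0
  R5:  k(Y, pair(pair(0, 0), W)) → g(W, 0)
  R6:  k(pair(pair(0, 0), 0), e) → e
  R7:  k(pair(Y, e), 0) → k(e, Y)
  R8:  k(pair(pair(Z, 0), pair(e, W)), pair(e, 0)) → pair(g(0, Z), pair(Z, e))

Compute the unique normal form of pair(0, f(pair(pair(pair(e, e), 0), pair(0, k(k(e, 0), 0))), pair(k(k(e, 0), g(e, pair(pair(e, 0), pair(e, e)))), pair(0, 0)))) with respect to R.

pair(0, pair(e, pair(pair(e, e), 0)))

1. pair(0, f(pair(pair(pair(e, e), 0), pair(0, k(k(e, 0), 0))), pair(k(k(e, 0), g(e, pair(pair(e, 0), pair(e, e)))), pair(0, 0))))  →  pair(0, f(pair(pair(pair(e, e), 0), pair(0, k(e, 0))), pair(k(k(e, 0), g(e, pair(pair(e, 0), pair(e, e)))), pair(0, 0))))   [R3 at 2.1.2.2.1]
2. pair(0, f(pair(pair(pair(e, e), 0), pair(0, k(e, 0))), pair(k(k(e, 0), g(e, pair(pair(e, 0), pair(e, e)))), pair(0, 0))))  →  pair(0, f(pair(pair(pair(e, e), 0), pair(0, e)), pair(k(k(e, 0), g(e, pair(pair(e, 0), pair(e, e)))), pair(0, 0))))   [R3 at 2.1.2.2]
3. pair(0, f(pair(pair(pair(e, e), 0), pair(0, e)), pair(k(k(e, 0), g(e, pair(pair(e, 0), pair(e, e)))), pair(0, 0))))  →  pair(0, pair(e, pair(pair(e, e), 0)))   [R1 at 2]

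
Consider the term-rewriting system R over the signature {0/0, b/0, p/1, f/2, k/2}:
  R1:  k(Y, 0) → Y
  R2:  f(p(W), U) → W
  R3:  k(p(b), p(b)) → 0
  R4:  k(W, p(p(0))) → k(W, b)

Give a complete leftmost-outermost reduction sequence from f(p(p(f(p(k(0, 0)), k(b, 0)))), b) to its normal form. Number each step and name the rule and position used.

p(0)

1. f(p(p(f(p(k(0, 0)), k(b, 0)))), b)  →  p(f(p(k(0, 0)), k(b, 0)))   [R2 at ε]
2. p(f(p(k(0, 0)), k(b, 0)))  →  p(k(0, 0))   [R2 at 1]
3. p(k(0, 0))  →  p(0)   [R1 at 1]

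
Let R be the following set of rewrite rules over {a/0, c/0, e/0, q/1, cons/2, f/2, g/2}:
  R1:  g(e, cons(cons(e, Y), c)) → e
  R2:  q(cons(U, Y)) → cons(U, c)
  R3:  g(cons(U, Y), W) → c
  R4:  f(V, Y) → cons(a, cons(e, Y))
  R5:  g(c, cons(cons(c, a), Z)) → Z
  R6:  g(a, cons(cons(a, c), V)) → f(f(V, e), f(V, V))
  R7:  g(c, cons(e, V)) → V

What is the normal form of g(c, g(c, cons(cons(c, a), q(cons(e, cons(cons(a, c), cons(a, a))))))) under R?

1. g(c, g(c, cons(cons(c, a), q(cons(e, cons(cons(a, c), cons(a, a)))))))  →  g(c, q(cons(e, cons(cons(a, c), cons(a, a)))))   [R5 at 2]
2. g(c, q(cons(e, cons(cons(a, c), cons(a, a)))))  →  g(c, cons(e, c))   [R2 at 2]
3. g(c, cons(e, c))  →  c   [R7 at ε]

c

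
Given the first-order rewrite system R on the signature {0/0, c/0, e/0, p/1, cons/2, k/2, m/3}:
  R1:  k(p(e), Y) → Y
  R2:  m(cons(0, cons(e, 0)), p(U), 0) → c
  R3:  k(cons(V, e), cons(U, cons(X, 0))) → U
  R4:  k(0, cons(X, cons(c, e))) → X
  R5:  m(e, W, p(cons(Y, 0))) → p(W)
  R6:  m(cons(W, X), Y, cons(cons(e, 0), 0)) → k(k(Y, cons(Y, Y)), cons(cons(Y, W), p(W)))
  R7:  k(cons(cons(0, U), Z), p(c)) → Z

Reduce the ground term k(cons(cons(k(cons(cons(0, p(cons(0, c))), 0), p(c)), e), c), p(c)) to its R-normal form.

c

1. k(cons(cons(k(cons(cons(0, p(cons(0, c))), 0), p(c)), e), c), p(c))  →  k(cons(cons(0, e), c), p(c))   [R7 at 1.1.1]
2. k(cons(cons(0, e), c), p(c))  →  c   [R7 at ε]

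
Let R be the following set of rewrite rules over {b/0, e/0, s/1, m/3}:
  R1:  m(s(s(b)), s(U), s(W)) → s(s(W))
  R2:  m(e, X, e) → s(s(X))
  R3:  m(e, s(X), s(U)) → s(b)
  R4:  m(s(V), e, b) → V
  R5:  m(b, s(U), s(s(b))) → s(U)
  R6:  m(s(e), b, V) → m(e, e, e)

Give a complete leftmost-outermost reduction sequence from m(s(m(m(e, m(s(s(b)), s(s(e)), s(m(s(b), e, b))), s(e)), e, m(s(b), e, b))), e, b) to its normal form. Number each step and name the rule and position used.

1. m(s(m(m(e, m(s(s(b)), s(s(e)), s(m(s(b), e, b))), s(e)), e, m(s(b), e, b))), e, b)  →  m(m(e, m(s(s(b)), s(s(e)), s(m(s(b), e, b))), s(e)), e, m(s(b), e, b))   [R4 at ε]
2. m(m(e, m(s(s(b)), s(s(e)), s(m(s(b), e, b))), s(e)), e, m(s(b), e, b))  →  m(m(e, s(s(m(s(b), e, b))), s(e)), e, m(s(b), e, b))   [R1 at 1.2]
3. m(m(e, s(s(m(s(b), e, b))), s(e)), e, m(s(b), e, b))  →  m(s(b), e, m(s(b), e, b))   [R3 at 1]
4. m(s(b), e, m(s(b), e, b))  →  m(s(b), e, b)   [R4 at 3]
5. m(s(b), e, b)  →  b   [R4 at ε]

b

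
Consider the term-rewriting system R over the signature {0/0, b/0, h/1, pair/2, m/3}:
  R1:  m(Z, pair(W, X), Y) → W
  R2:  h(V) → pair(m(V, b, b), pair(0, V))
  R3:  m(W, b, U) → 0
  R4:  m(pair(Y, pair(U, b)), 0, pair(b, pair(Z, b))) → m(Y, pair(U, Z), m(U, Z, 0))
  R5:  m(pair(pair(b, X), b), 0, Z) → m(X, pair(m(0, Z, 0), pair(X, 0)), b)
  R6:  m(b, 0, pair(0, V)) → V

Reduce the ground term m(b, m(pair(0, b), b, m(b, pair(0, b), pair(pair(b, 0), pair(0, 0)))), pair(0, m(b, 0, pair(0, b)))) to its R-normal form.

1. m(b, m(pair(0, b), b, m(b, pair(0, b), pair(pair(b, 0), pair(0, 0)))), pair(0, m(b, 0, pair(0, b))))  →  m(b, 0, pair(0, m(b, 0, pair(0, b))))   [R3 at 2]
2. m(b, 0, pair(0, m(b, 0, pair(0, b))))  →  m(b, 0, pair(0, b))   [R6 at ε]
3. m(b, 0, pair(0, b))  →  b   [R6 at ε]

b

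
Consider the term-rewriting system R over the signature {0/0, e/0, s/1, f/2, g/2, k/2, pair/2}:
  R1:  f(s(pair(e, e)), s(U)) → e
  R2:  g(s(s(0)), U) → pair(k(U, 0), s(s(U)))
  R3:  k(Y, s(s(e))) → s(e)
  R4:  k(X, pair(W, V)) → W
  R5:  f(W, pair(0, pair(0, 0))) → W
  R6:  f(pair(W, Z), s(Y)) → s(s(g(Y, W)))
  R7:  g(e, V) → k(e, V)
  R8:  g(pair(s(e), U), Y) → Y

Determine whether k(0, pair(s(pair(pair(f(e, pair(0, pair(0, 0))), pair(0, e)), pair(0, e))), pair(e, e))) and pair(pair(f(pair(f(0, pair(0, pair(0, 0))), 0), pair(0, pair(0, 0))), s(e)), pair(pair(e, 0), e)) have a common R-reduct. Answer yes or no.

no — NF(t₁) = s(pair(pair(e, pair(0, e)), pair(0, e))), NF(t₂) = pair(pair(pair(0, 0), s(e)), pair(pair(e, 0), e))

Reduce t₁ = k(0, pair(s(pair(pair(f(e, pair(0, pair(0, 0))), pair(0, e)), pair(0, e))), pair(e, e))):
1. k(0, pair(s(pair(pair(f(e, pair(0, pair(0, 0))), pair(0, e)), pair(0, e))), pair(e, e)))  →  s(pair(pair(f(e, pair(0, pair(0, 0))), pair(0, e)), pair(0, e)))   [R4 at ε]
2. s(pair(pair(f(e, pair(0, pair(0, 0))), pair(0, e)), pair(0, e)))  →  s(pair(pair(e, pair(0, e)), pair(0, e)))   [R5 at 1.1.1]

Reduce t₂ = pair(pair(f(pair(f(0, pair(0, pair(0, 0))), 0), pair(0, pair(0, 0))), s(e)), pair(pair(e, 0), e)):
1. pair(pair(f(pair(f(0, pair(0, pair(0, 0))), 0), pair(0, pair(0, 0))), s(e)), pair(pair(e, 0), e))  →  pair(pair(pair(f(0, pair(0, pair(0, 0))), 0), s(e)), pair(pair(e, 0), e))   [R5 at 1.1]
2. pair(pair(pair(f(0, pair(0, pair(0, 0))), 0), s(e)), pair(pair(e, 0), e))  →  pair(pair(pair(0, 0), s(e)), pair(pair(e, 0), e))   [R5 at 1.1.1]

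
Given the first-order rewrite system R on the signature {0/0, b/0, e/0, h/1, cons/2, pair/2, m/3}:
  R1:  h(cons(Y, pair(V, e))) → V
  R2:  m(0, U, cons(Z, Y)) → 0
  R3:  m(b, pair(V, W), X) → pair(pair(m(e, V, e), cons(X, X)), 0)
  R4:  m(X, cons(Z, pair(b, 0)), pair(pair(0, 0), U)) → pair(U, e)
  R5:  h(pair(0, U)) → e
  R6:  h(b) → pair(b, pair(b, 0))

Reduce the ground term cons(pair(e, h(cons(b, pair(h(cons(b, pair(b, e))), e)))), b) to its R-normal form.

cons(pair(e, b), b)

1. cons(pair(e, h(cons(b, pair(h(cons(b, pair(b, e))), e)))), b)  →  cons(pair(e, h(cons(b, pair(b, e)))), b)   [R1 at 1.2]
2. cons(pair(e, h(cons(b, pair(b, e)))), b)  →  cons(pair(e, b), b)   [R1 at 1.2]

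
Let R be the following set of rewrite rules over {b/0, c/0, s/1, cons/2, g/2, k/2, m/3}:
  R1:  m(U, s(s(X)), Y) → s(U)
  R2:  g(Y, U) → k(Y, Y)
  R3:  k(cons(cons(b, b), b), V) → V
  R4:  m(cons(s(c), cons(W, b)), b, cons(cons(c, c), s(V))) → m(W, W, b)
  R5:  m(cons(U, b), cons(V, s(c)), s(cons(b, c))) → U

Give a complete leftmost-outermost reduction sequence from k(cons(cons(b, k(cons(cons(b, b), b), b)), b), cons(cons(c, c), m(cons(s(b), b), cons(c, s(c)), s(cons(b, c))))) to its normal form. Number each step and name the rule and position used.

1. k(cons(cons(b, k(cons(cons(b, b), b), b)), b), cons(cons(c, c), m(cons(s(b), b), cons(c, s(c)), s(cons(b, c)))))  →  k(cons(cons(b, b), b), cons(cons(c, c), m(cons(s(b), b), cons(c, s(c)), s(cons(b, c)))))   [R3 at 1.1.2]
2. k(cons(cons(b, b), b), cons(cons(c, c), m(cons(s(b), b), cons(c, s(c)), s(cons(b, c)))))  →  cons(cons(c, c), m(cons(s(b), b), cons(c, s(c)), s(cons(b, c))))   [R3 at ε]
3. cons(cons(c, c), m(cons(s(b), b), cons(c, s(c)), s(cons(b, c))))  →  cons(cons(c, c), s(b))   [R5 at 2]

cons(cons(c, c), s(b))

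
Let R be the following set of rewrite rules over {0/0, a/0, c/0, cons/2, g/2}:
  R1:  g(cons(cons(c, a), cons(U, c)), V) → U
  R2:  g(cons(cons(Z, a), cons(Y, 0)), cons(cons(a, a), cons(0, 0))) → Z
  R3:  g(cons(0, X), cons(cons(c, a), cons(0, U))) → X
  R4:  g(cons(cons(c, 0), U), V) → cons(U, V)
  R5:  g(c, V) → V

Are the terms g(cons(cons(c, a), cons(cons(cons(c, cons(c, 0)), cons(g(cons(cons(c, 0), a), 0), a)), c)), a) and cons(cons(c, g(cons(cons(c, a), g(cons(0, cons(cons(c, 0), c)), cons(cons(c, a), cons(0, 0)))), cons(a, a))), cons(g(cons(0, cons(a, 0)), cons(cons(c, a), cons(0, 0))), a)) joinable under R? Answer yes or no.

Reduce t₁ = g(cons(cons(c, a), cons(cons(cons(c, cons(c, 0)), cons(g(cons(cons(c, 0), a), 0), a)), c)), a):
1. g(cons(cons(c, a), cons(cons(cons(c, cons(c, 0)), cons(g(cons(cons(c, 0), a), 0), a)), c)), a)  →  cons(cons(c, cons(c, 0)), cons(g(cons(cons(c, 0), a), 0), a))   [R1 at ε]
2. cons(cons(c, cons(c, 0)), cons(g(cons(cons(c, 0), a), 0), a))  →  cons(cons(c, cons(c, 0)), cons(cons(a, 0), a))   [R4 at 2.1]

Reduce t₂ = cons(cons(c, g(cons(cons(c, a), g(cons(0, cons(cons(c, 0), c)), cons(cons(c, a), cons(0, 0)))), cons(a, a))), cons(g(cons(0, cons(a, 0)), cons(cons(c, a), cons(0, 0))), a)):
1. cons(cons(c, g(cons(cons(c, a), g(cons(0, cons(cons(c, 0), c)), cons(cons(c, a), cons(0, 0)))), cons(a, a))), cons(g(cons(0, cons(a, 0)), cons(cons(c, a), cons(0, 0))), a))  →  cons(cons(c, g(cons(cons(c, a), cons(cons(c, 0), c)), cons(a, a))), cons(g(cons(0, cons(a, 0)), cons(cons(c, a), cons(0, 0))), a))   [R3 at 1.2.1.2]
2. cons(cons(c, g(cons(cons(c, a), cons(cons(c, 0), c)), cons(a, a))), cons(g(cons(0, cons(a, 0)), cons(cons(c, a), cons(0, 0))), a))  →  cons(cons(c, cons(c, 0)), cons(g(cons(0, cons(a, 0)), cons(cons(c, a), cons(0, 0))), a))   [R1 at 1.2]
3. cons(cons(c, cons(c, 0)), cons(g(cons(0, cons(a, 0)), cons(cons(c, a), cons(0, 0))), a))  →  cons(cons(c, cons(c, 0)), cons(cons(a, 0), a))   [R3 at 2.1]

yes — NF(t₁) = cons(cons(c, cons(c, 0)), cons(cons(a, 0), a)), NF(t₂) = cons(cons(c, cons(c, 0)), cons(cons(a, 0), a))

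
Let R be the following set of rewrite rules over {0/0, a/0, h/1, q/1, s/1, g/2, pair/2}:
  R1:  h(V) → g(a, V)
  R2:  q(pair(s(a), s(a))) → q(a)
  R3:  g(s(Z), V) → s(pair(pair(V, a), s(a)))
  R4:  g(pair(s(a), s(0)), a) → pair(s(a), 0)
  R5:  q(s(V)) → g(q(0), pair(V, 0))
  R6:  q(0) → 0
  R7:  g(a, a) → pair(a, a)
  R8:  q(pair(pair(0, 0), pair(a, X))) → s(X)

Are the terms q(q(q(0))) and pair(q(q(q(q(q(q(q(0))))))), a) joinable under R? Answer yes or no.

Reduce t₁ = q(q(q(0))):
1. q(q(q(0)))  →  q(q(0))   [R6 at 1.1]
2. q(q(0))  →  q(0)   [R6 at 1]
3. q(0)  →  0   [R6 at ε]

Reduce t₂ = pair(q(q(q(q(q(q(q(0))))))), a):
1. pair(q(q(q(q(q(q(q(0))))))), a)  →  pair(q(q(q(q(q(q(0)))))), a)   [R6 at 1.1.1.1.1.1.1]
2. pair(q(q(q(q(q(q(0)))))), a)  →  pair(q(q(q(q(q(0))))), a)   [R6 at 1.1.1.1.1.1]
3. pair(q(q(q(q(q(0))))), a)  →  pair(q(q(q(q(0)))), a)   [R6 at 1.1.1.1.1]
4. pair(q(q(q(q(0)))), a)  →  pair(q(q(q(0))), a)   [R6 at 1.1.1.1]
5. pair(q(q(q(0))), a)  →  pair(q(q(0)), a)   [R6 at 1.1.1]
6. pair(q(q(0)), a)  →  pair(q(0), a)   [R6 at 1.1]
7. pair(q(0), a)  →  pair(0, a)   [R6 at 1]

no — NF(t₁) = 0, NF(t₂) = pair(0, a)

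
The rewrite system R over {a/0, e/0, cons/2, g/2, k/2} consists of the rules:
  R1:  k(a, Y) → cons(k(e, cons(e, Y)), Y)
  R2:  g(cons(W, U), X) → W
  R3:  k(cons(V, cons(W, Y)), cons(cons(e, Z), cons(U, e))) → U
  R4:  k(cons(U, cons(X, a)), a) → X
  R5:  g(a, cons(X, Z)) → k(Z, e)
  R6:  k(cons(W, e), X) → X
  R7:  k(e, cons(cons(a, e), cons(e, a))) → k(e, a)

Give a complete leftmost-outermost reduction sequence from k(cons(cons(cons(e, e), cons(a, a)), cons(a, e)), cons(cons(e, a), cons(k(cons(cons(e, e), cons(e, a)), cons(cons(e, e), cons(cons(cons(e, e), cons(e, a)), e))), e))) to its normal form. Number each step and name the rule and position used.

1. k(cons(cons(cons(e, e), cons(a, a)), cons(a, e)), cons(cons(e, a), cons(k(cons(cons(e, e), cons(e, a)), cons(cons(e, e), cons(cons(cons(e, e), cons(e, a)), e))), e)))  →  k(cons(cons(e, e), cons(e, a)), cons(cons(e, e), cons(cons(cons(e, e), cons(e, a)), e)))   [R3 at ε]
2. k(cons(cons(e, e), cons(e, a)), cons(cons(e, e), cons(cons(cons(e, e), cons(e, a)), e)))  →  cons(cons(e, e), cons(e, a))   [R3 at ε]

cons(cons(e, e), cons(e, a))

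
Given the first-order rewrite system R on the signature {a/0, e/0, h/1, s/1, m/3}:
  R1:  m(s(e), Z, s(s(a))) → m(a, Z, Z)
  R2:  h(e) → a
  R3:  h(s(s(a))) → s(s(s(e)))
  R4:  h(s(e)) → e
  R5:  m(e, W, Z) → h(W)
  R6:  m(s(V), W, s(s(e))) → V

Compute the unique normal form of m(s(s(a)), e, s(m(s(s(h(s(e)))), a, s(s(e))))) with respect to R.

1. m(s(s(a)), e, s(m(s(s(h(s(e)))), a, s(s(e)))))  →  m(s(s(a)), e, s(s(h(s(e)))))   [R6 at 3.1]
2. m(s(s(a)), e, s(s(h(s(e)))))  →  m(s(s(a)), e, s(s(e)))   [R4 at 3.1.1]
3. m(s(s(a)), e, s(s(e)))  →  s(a)   [R6 at ε]

s(a)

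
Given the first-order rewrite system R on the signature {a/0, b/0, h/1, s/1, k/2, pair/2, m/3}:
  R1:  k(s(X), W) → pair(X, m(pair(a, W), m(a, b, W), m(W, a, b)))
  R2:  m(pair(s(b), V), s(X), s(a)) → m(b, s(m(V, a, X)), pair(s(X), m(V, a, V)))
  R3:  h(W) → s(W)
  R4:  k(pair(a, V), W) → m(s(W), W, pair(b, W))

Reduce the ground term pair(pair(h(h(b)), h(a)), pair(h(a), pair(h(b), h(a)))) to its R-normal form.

1. pair(pair(h(h(b)), h(a)), pair(h(a), pair(h(b), h(a))))  →  pair(pair(s(h(b)), h(a)), pair(h(a), pair(h(b), h(a))))   [R3 at 1.1]
2. pair(pair(s(h(b)), h(a)), pair(h(a), pair(h(b), h(a))))  →  pair(pair(s(s(b)), h(a)), pair(h(a), pair(h(b), h(a))))   [R3 at 1.1.1]
3. pair(pair(s(s(b)), h(a)), pair(h(a), pair(h(b), h(a))))  →  pair(pair(s(s(b)), s(a)), pair(h(a), pair(h(b), h(a))))   [R3 at 1.2]
4. pair(pair(s(s(b)), s(a)), pair(h(a), pair(h(b), h(a))))  →  pair(pair(s(s(b)), s(a)), pair(s(a), pair(h(b), h(a))))   [R3 at 2.1]
5. pair(pair(s(s(b)), s(a)), pair(s(a), pair(h(b), h(a))))  →  pair(pair(s(s(b)), s(a)), pair(s(a), pair(s(b), h(a))))   [R3 at 2.2.1]
6. pair(pair(s(s(b)), s(a)), pair(s(a), pair(s(b), h(a))))  →  pair(pair(s(s(b)), s(a)), pair(s(a), pair(s(b), s(a))))   [R3 at 2.2.2]

pair(pair(s(s(b)), s(a)), pair(s(a), pair(s(b), s(a))))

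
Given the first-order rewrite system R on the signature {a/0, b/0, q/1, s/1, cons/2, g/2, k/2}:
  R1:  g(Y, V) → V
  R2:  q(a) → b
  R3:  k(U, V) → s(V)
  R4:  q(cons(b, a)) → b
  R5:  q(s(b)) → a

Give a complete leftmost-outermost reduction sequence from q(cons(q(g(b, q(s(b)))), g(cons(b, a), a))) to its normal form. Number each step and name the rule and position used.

1. q(cons(q(g(b, q(s(b)))), g(cons(b, a), a)))  →  q(cons(q(q(s(b))), g(cons(b, a), a)))   [R1 at 1.1.1]
2. q(cons(q(q(s(b))), g(cons(b, a), a)))  →  q(cons(q(a), g(cons(b, a), a)))   [R5 at 1.1.1]
3. q(cons(q(a), g(cons(b, a), a)))  →  q(cons(b, g(cons(b, a), a)))   [R2 at 1.1]
4. q(cons(b, g(cons(b, a), a)))  →  q(cons(b, a))   [R1 at 1.2]
5. q(cons(b, a))  →  b   [R4 at ε]

b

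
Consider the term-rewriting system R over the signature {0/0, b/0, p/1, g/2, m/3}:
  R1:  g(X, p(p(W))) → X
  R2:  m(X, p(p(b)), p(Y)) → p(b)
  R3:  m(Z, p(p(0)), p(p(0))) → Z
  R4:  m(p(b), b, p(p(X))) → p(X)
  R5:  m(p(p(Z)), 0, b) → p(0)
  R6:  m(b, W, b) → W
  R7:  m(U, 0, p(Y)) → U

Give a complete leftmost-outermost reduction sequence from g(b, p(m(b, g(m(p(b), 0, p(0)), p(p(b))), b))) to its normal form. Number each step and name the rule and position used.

b

1. g(b, p(m(b, g(m(p(b), 0, p(0)), p(p(b))), b)))  →  g(b, p(g(m(p(b), 0, p(0)), p(p(b)))))   [R6 at 2.1]
2. g(b, p(g(m(p(b), 0, p(0)), p(p(b)))))  →  g(b, p(m(p(b), 0, p(0))))   [R1 at 2.1]
3. g(b, p(m(p(b), 0, p(0))))  →  g(b, p(p(b)))   [R7 at 2.1]
4. g(b, p(p(b)))  →  b   [R1 at ε]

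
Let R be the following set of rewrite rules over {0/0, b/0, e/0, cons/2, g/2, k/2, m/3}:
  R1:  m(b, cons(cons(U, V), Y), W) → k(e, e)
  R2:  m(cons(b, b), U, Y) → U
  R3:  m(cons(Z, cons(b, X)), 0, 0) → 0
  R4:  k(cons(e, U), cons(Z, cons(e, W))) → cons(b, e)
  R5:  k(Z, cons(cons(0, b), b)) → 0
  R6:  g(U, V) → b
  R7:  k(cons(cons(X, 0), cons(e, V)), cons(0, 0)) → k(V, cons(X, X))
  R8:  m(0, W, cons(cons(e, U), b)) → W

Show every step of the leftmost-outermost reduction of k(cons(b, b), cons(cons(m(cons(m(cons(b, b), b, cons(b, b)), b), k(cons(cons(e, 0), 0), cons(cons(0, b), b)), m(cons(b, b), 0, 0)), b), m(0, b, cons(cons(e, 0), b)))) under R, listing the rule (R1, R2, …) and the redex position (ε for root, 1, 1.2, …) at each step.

0

1. k(cons(b, b), cons(cons(m(cons(m(cons(b, b), b, cons(b, b)), b), k(cons(cons(e, 0), 0), cons(cons(0, b), b)), m(cons(b, b), 0, 0)), b), m(0, b, cons(cons(e, 0), b))))  →  k(cons(b, b), cons(cons(m(cons(b, b), k(cons(cons(e, 0), 0), cons(cons(0, b), b)), m(cons(b, b), 0, 0)), b), m(0, b, cons(cons(e, 0), b))))   [R2 at 2.1.1.1.1]
2. k(cons(b, b), cons(cons(m(cons(b, b), k(cons(cons(e, 0), 0), cons(cons(0, b), b)), m(cons(b, b), 0, 0)), b), m(0, b, cons(cons(e, 0), b))))  →  k(cons(b, b), cons(cons(k(cons(cons(e, 0), 0), cons(cons(0, b), b)), b), m(0, b, cons(cons(e, 0), b))))   [R2 at 2.1.1]
3. k(cons(b, b), cons(cons(k(cons(cons(e, 0), 0), cons(cons(0, b), b)), b), m(0, b, cons(cons(e, 0), b))))  →  k(cons(b, b), cons(cons(0, b), m(0, b, cons(cons(e, 0), b))))   [R5 at 2.1.1]
4. k(cons(b, b), cons(cons(0, b), m(0, b, cons(cons(e, 0), b))))  →  k(cons(b, b), cons(cons(0, b), b))   [R8 at 2.2]
5. k(cons(b, b), cons(cons(0, b), b))  →  0   [R5 at ε]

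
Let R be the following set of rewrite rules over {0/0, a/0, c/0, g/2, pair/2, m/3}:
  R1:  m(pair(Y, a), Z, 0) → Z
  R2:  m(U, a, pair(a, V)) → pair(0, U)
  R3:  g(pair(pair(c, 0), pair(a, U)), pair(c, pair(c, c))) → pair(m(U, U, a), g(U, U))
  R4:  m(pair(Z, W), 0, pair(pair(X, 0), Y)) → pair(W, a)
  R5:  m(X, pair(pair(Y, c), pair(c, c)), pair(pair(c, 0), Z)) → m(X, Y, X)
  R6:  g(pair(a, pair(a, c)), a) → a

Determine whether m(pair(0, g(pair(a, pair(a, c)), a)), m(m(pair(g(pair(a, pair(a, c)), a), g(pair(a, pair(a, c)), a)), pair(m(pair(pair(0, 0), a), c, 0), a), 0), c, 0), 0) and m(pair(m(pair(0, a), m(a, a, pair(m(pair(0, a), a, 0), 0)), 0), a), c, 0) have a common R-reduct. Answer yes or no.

Reduce t₁ = m(pair(0, g(pair(a, pair(a, c)), a)), m(m(pair(g(pair(a, pair(a, c)), a), g(pair(a, pair(a, c)), a)), pair(m(pair(pair(0, 0), a), c, 0), a), 0), c, 0), 0):
1. m(pair(0, g(pair(a, pair(a, c)), a)), m(m(pair(g(pair(a, pair(a, c)), a), g(pair(a, pair(a, c)), a)), pair(m(pair(pair(0, 0), a), c, 0), a), 0), c, 0), 0)  →  m(pair(0, a), m(m(pair(g(pair(a, pair(a, c)), a), g(pair(a, pair(a, c)), a)), pair(m(pair(pair(0, 0), a), c, 0), a), 0), c, 0), 0)   [R6 at 1.2]
2. m(pair(0, a), m(m(pair(g(pair(a, pair(a, c)), a), g(pair(a, pair(a, c)), a)), pair(m(pair(pair(0, 0), a), c, 0), a), 0), c, 0), 0)  →  m(m(pair(g(pair(a, pair(a, c)), a), g(pair(a, pair(a, c)), a)), pair(m(pair(pair(0, 0), a), c, 0), a), 0), c, 0)   [R1 at ε]
3. m(m(pair(g(pair(a, pair(a, c)), a), g(pair(a, pair(a, c)), a)), pair(m(pair(pair(0, 0), a), c, 0), a), 0), c, 0)  →  m(m(pair(a, g(pair(a, pair(a, c)), a)), pair(m(pair(pair(0, 0), a), c, 0), a), 0), c, 0)   [R6 at 1.1.1]
4. m(m(pair(a, g(pair(a, pair(a, c)), a)), pair(m(pair(pair(0, 0), a), c, 0), a), 0), c, 0)  →  m(m(pair(a, a), pair(m(pair(pair(0, 0), a), c, 0), a), 0), c, 0)   [R6 at 1.1.2]
5. m(m(pair(a, a), pair(m(pair(pair(0, 0), a), c, 0), a), 0), c, 0)  →  m(pair(m(pair(pair(0, 0), a), c, 0), a), c, 0)   [R1 at 1]
6. m(pair(m(pair(pair(0, 0), a), c, 0), a), c, 0)  →  c   [R1 at ε]

Reduce t₂ = m(pair(m(pair(0, a), m(a, a, pair(m(pair(0, a), a, 0), 0)), 0), a), c, 0):
1. m(pair(m(pair(0, a), m(a, a, pair(m(pair(0, a), a, 0), 0)), 0), a), c, 0)  →  c   [R1 at ε]

yes — NF(t₁) = c, NF(t₂) = c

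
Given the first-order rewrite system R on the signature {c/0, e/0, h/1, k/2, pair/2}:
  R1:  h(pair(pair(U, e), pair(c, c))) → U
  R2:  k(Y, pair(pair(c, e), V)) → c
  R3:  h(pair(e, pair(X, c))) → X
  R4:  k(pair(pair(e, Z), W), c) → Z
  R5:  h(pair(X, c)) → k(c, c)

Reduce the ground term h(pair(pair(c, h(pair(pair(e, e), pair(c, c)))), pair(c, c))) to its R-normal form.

1. h(pair(pair(c, h(pair(pair(e, e), pair(c, c)))), pair(c, c)))  →  h(pair(pair(c, e), pair(c, c)))   [R1 at 1.1.2]
2. h(pair(pair(c, e), pair(c, c)))  →  c   [R1 at ε]

c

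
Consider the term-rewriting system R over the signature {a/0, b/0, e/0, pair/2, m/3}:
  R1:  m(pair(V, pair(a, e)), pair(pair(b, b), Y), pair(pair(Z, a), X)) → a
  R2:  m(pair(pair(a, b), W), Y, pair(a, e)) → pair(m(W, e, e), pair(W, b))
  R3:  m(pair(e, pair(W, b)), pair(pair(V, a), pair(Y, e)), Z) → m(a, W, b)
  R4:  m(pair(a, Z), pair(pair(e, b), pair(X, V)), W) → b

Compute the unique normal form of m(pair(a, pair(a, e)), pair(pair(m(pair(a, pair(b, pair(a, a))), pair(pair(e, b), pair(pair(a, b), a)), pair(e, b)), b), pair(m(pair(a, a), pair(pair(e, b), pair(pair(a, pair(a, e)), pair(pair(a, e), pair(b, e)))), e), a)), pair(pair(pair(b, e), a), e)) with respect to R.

1. m(pair(a, pair(a, e)), pair(pair(m(pair(a, pair(b, pair(a, a))), pair(pair(e, b), pair(pair(a, b), a)), pair(e, b)), b), pair(m(pair(a, a), pair(pair(e, b), pair(pair(a, pair(a, e)), pair(pair(a, e), pair(b, e)))), e), a)), pair(pair(pair(b, e), a), e))  →  m(pair(a, pair(a, e)), pair(pair(b, b), pair(m(pair(a, a), pair(pair(e, b), pair(pair(a, pair(a, e)), pair(pair(a, e), pair(b, e)))), e), a)), pair(pair(pair(b, e), a), e))   [R4 at 2.1.1]
2. m(pair(a, pair(a, e)), pair(pair(b, b), pair(m(pair(a, a), pair(pair(e, b), pair(pair(a, pair(a, e)), pair(pair(a, e), pair(b, e)))), e), a)), pair(pair(pair(b, e), a), e))  →  a   [R1 at ε]

a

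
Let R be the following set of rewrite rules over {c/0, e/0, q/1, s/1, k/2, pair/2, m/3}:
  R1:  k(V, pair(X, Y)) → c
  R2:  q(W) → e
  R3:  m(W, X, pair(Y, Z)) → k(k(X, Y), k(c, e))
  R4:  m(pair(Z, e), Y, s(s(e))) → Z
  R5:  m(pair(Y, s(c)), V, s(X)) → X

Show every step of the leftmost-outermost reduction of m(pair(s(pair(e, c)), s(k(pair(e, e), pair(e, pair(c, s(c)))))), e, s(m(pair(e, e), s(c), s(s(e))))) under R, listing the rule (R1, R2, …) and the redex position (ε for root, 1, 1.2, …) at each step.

1. m(pair(s(pair(e, c)), s(k(pair(e, e), pair(e, pair(c, s(c)))))), e, s(m(pair(e, e), s(c), s(s(e)))))  →  m(pair(s(pair(e, c)), s(c)), e, s(m(pair(e, e), s(c), s(s(e)))))   [R1 at 1.2.1]
2. m(pair(s(pair(e, c)), s(c)), e, s(m(pair(e, e), s(c), s(s(e)))))  →  m(pair(e, e), s(c), s(s(e)))   [R5 at ε]
3. m(pair(e, e), s(c), s(s(e)))  →  e   [R4 at ε]

e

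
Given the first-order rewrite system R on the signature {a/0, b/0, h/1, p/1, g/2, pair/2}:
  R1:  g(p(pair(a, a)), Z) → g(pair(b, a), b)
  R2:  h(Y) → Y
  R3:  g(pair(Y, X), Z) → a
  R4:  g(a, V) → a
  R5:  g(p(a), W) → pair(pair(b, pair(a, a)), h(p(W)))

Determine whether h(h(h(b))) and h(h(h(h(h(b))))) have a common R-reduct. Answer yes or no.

yes — NF(t₁) = b, NF(t₂) = b

Reduce t₁ = h(h(h(b))):
1. h(h(h(b)))  →  h(h(b))   [R2 at ε]
2. h(h(b))  →  h(b)   [R2 at ε]
3. h(b)  →  b   [R2 at ε]

Reduce t₂ = h(h(h(h(h(b))))):
1. h(h(h(h(h(b)))))  →  h(h(h(h(b))))   [R2 at ε]
2. h(h(h(h(b))))  →  h(h(h(b)))   [R2 at ε]
3. h(h(h(b)))  →  h(h(b))   [R2 at ε]
4. h(h(b))  →  h(b)   [R2 at ε]
5. h(b)  →  b   [R2 at ε]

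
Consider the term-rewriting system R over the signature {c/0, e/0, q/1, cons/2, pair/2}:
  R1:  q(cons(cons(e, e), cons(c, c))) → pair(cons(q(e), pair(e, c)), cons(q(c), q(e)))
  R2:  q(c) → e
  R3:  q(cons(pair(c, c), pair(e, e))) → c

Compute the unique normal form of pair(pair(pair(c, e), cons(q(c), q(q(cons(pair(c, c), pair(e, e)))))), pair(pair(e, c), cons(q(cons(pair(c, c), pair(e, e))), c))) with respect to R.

pair(pair(pair(c, e), cons(e, e)), pair(pair(e, c), cons(c, c)))

1. pair(pair(pair(c, e), cons(q(c), q(q(cons(pair(c, c), pair(e, e)))))), pair(pair(e, c), cons(q(cons(pair(c, c), pair(e, e))), c)))  →  pair(pair(pair(c, e), cons(e, q(q(cons(pair(c, c), pair(e, e)))))), pair(pair(e, c), cons(q(cons(pair(c, c), pair(e, e))), c)))   [R2 at 1.2.1]
2. pair(pair(pair(c, e), cons(e, q(q(cons(pair(c, c), pair(e, e)))))), pair(pair(e, c), cons(q(cons(pair(c, c), pair(e, e))), c)))  →  pair(pair(pair(c, e), cons(e, q(c))), pair(pair(e, c), cons(q(cons(pair(c, c), pair(e, e))), c)))   [R3 at 1.2.2.1]
3. pair(pair(pair(c, e), cons(e, q(c))), pair(pair(e, c), cons(q(cons(pair(c, c), pair(e, e))), c)))  →  pair(pair(pair(c, e), cons(e, e)), pair(pair(e, c), cons(q(cons(pair(c, c), pair(e, e))), c)))   [R2 at 1.2.2]
4. pair(pair(pair(c, e), cons(e, e)), pair(pair(e, c), cons(q(cons(pair(c, c), pair(e, e))), c)))  →  pair(pair(pair(c, e), cons(e, e)), pair(pair(e, c), cons(c, c)))   [R3 at 2.2.1]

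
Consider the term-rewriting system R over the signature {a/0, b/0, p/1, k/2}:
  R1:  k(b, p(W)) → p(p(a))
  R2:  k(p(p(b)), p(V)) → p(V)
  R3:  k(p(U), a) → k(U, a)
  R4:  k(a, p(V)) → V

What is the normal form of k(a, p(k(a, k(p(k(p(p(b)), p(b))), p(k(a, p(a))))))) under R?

a

1. k(a, p(k(a, k(p(k(p(p(b)), p(b))), p(k(a, p(a)))))))  →  k(a, k(p(k(p(p(b)), p(b))), p(k(a, p(a)))))   [R4 at ε]
2. k(a, k(p(k(p(p(b)), p(b))), p(k(a, p(a)))))  →  k(a, k(p(p(b)), p(k(a, p(a)))))   [R2 at 2.1.1]
3. k(a, k(p(p(b)), p(k(a, p(a)))))  →  k(a, p(k(a, p(a))))   [R2 at 2]
4. k(a, p(k(a, p(a))))  →  k(a, p(a))   [R4 at ε]
5. k(a, p(a))  →  a   [R4 at ε]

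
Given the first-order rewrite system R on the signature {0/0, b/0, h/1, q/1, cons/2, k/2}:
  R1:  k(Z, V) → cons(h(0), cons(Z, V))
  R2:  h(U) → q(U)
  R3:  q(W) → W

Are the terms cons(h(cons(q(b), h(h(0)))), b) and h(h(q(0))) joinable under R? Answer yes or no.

Reduce t₁ = cons(h(cons(q(b), h(h(0)))), b):
1. cons(h(cons(q(b), h(h(0)))), b)  →  cons(q(cons(q(b), h(h(0)))), b)   [R2 at 1]
2. cons(q(cons(q(b), h(h(0)))), b)  →  cons(cons(q(b), h(h(0))), b)   [R3 at 1]
3. cons(cons(q(b), h(h(0))), b)  →  cons(cons(b, h(h(0))), b)   [R3 at 1.1]
4. cons(cons(b, h(h(0))), b)  →  cons(cons(b, q(h(0))), b)   [R2 at 1.2]
5. cons(cons(b, q(h(0))), b)  →  cons(cons(b, h(0)), b)   [R3 at 1.2]
6. cons(cons(b, h(0)), b)  →  cons(cons(b, q(0)), b)   [R2 at 1.2]
7. cons(cons(b, q(0)), b)  →  cons(cons(b, 0), b)   [R3 at 1.2]

Reduce t₂ = h(h(q(0))):
1. h(h(q(0)))  →  q(h(q(0)))   [R2 at ε]
2. q(h(q(0)))  →  h(q(0))   [R3 at ε]
3. h(q(0))  →  q(q(0))   [R2 at ε]
4. q(q(0))  →  q(0)   [R3 at ε]
5. q(0)  →  0   [R3 at ε]

no — NF(t₁) = cons(cons(b, 0), b), NF(t₂) = 0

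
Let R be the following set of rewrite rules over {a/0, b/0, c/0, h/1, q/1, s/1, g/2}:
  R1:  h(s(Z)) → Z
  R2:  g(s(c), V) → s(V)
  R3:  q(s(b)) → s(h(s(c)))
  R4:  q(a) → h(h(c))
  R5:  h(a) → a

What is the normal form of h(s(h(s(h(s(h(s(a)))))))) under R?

1. h(s(h(s(h(s(h(s(a))))))))  →  h(s(h(s(h(s(a))))))   [R1 at ε]
2. h(s(h(s(h(s(a))))))  →  h(s(h(s(a))))   [R1 at ε]
3. h(s(h(s(a))))  →  h(s(a))   [R1 at ε]
4. h(s(a))  →  a   [R1 at ε]

a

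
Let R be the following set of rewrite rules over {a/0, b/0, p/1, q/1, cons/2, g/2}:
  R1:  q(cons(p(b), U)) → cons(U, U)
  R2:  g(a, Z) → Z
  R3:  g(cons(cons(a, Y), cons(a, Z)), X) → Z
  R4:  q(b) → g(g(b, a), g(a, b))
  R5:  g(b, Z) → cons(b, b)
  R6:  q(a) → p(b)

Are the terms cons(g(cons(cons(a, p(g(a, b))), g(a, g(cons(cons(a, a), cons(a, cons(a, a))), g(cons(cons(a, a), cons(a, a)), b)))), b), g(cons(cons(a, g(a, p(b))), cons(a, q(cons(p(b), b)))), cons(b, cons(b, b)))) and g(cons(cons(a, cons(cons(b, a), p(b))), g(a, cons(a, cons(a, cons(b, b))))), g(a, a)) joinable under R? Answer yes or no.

yes — NF(t₁) = cons(a, cons(b, b)), NF(t₂) = cons(a, cons(b, b))

Reduce t₁ = cons(g(cons(cons(a, p(g(a, b))), g(a, g(cons(cons(a, a), cons(a, cons(a, a))), g(cons(cons(a, a), cons(a, a)), b)))), b), g(cons(cons(a, g(a, p(b))), cons(a, q(cons(p(b), b)))), cons(b, cons(b, b)))):
1. cons(g(cons(cons(a, p(g(a, b))), g(a, g(cons(cons(a, a), cons(a, cons(a, a))), g(cons(cons(a, a), cons(a, a)), b)))), b), g(cons(cons(a, g(a, p(b))), cons(a, q(cons(p(b), b)))), cons(b, cons(b, b))))  →  cons(g(cons(cons(a, p(b)), g(a, g(cons(cons(a, a), cons(a, cons(a, a))), g(cons(cons(a, a), cons(a, a)), b)))), b), g(cons(cons(a, g(a, p(b))), cons(a, q(cons(p(b), b)))), cons(b, cons(b, b))))   [R2 at 1.1.1.2.1]
2. cons(g(cons(cons(a, p(b)), g(a, g(cons(cons(a, a), cons(a, cons(a, a))), g(cons(cons(a, a), cons(a, a)), b)))), b), g(cons(cons(a, g(a, p(b))), cons(a, q(cons(p(b), b)))), cons(b, cons(b, b))))  →  cons(g(cons(cons(a, p(b)), g(cons(cons(a, a), cons(a, cons(a, a))), g(cons(cons(a, a), cons(a, a)), b))), b), g(cons(cons(a, g(a, p(b))), cons(a, q(cons(p(b), b)))), cons(b, cons(b, b))))   [R2 at 1.1.2]
3. cons(g(cons(cons(a, p(b)), g(cons(cons(a, a), cons(a, cons(a, a))), g(cons(cons(a, a), cons(a, a)), b))), b), g(cons(cons(a, g(a, p(b))), cons(a, q(cons(p(b), b)))), cons(b, cons(b, b))))  →  cons(g(cons(cons(a, p(b)), cons(a, a)), b), g(cons(cons(a, g(a, p(b))), cons(a, q(cons(p(b), b)))), cons(b, cons(b, b))))   [R3 at 1.1.2]
4. cons(g(cons(cons(a, p(b)), cons(a, a)), b), g(cons(cons(a, g(a, p(b))), cons(a, q(cons(p(b), b)))), cons(b, cons(b, b))))  →  cons(a, g(cons(cons(a, g(a, p(b))), cons(a, q(cons(p(b), b)))), cons(b, cons(b, b))))   [R3 at 1]
5. cons(a, g(cons(cons(a, g(a, p(b))), cons(a, q(cons(p(b), b)))), cons(b, cons(b, b))))  →  cons(a, q(cons(p(b), b)))   [R3 at 2]
6. cons(a, q(cons(p(b), b)))  →  cons(a, cons(b, b))   [R1 at 2]

Reduce t₂ = g(cons(cons(a, cons(cons(b, a), p(b))), g(a, cons(a, cons(a, cons(b, b))))), g(a, a)):
1. g(cons(cons(a, cons(cons(b, a), p(b))), g(a, cons(a, cons(a, cons(b, b))))), g(a, a))  →  g(cons(cons(a, cons(cons(b, a), p(b))), cons(a, cons(a, cons(b, b)))), g(a, a))   [R2 at 1.2]
2. g(cons(cons(a, cons(cons(b, a), p(b))), cons(a, cons(a, cons(b, b)))), g(a, a))  →  cons(a, cons(b, b))   [R3 at ε]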